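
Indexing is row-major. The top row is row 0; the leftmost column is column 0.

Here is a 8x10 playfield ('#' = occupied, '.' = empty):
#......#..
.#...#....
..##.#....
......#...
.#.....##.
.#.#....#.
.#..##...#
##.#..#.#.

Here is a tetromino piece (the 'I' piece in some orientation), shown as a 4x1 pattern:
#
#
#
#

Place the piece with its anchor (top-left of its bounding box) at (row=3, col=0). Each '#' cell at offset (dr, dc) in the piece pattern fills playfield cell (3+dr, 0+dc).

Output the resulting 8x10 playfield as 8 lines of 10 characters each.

Answer: #......#..
.#...#....
..##.#....
#.....#...
##.....##.
##.#....#.
##..##...#
##.#..#.#.

Derivation:
Fill (3+0,0+0) = (3,0)
Fill (3+1,0+0) = (4,0)
Fill (3+2,0+0) = (5,0)
Fill (3+3,0+0) = (6,0)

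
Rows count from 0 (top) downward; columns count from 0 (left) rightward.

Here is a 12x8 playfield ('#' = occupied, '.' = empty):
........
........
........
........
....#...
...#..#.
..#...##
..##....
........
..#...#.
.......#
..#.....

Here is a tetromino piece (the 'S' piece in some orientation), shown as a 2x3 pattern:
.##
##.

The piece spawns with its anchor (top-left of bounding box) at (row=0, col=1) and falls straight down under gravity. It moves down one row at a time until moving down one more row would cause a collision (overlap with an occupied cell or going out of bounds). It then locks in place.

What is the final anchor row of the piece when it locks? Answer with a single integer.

Answer: 4

Derivation:
Spawn at (row=0, col=1). Try each row:
  row 0: fits
  row 1: fits
  row 2: fits
  row 3: fits
  row 4: fits
  row 5: blocked -> lock at row 4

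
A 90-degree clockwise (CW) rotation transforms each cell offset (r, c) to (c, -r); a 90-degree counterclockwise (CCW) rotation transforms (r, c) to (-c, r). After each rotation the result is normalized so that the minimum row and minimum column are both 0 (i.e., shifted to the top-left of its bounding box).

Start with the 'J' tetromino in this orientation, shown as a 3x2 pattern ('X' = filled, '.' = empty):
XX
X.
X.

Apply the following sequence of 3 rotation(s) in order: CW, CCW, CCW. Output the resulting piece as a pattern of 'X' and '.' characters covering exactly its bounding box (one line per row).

Start:
XX
X.
X.
After rotation 1 (CW):
XXX
..X
After rotation 2 (CCW):
XX
X.
X.
After rotation 3 (CCW):
X..
XXX

Answer: X..
XXX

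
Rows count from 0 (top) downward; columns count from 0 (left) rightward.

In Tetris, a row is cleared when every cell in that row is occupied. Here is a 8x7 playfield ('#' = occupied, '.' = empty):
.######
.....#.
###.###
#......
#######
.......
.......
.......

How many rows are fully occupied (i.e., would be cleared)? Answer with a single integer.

Check each row:
  row 0: 1 empty cell -> not full
  row 1: 6 empty cells -> not full
  row 2: 1 empty cell -> not full
  row 3: 6 empty cells -> not full
  row 4: 0 empty cells -> FULL (clear)
  row 5: 7 empty cells -> not full
  row 6: 7 empty cells -> not full
  row 7: 7 empty cells -> not full
Total rows cleared: 1

Answer: 1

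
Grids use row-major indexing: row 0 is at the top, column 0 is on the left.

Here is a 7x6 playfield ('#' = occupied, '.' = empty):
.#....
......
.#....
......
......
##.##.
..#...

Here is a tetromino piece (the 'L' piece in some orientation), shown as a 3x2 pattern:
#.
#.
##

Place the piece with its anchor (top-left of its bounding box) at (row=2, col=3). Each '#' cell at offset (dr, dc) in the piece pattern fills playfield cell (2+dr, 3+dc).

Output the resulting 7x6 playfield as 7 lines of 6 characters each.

Fill (2+0,3+0) = (2,3)
Fill (2+1,3+0) = (3,3)
Fill (2+2,3+0) = (4,3)
Fill (2+2,3+1) = (4,4)

Answer: .#....
......
.#.#..
...#..
...##.
##.##.
..#...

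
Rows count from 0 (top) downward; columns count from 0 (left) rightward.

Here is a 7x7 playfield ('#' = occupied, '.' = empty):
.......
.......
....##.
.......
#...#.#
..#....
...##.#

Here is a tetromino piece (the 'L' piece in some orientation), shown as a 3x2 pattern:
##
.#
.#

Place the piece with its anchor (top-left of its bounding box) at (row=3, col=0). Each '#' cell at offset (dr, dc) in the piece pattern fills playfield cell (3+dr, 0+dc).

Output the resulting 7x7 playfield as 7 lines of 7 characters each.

Answer: .......
.......
....##.
##.....
##..#.#
.##....
...##.#

Derivation:
Fill (3+0,0+0) = (3,0)
Fill (3+0,0+1) = (3,1)
Fill (3+1,0+1) = (4,1)
Fill (3+2,0+1) = (5,1)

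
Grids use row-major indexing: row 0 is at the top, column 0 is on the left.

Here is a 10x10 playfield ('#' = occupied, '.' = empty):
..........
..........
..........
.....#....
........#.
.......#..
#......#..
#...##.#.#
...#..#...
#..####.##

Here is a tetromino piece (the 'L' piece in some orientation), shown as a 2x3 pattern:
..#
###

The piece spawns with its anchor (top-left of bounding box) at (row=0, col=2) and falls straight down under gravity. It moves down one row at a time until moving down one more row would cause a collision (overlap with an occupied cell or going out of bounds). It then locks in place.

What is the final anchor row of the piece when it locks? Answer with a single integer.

Answer: 5

Derivation:
Spawn at (row=0, col=2). Try each row:
  row 0: fits
  row 1: fits
  row 2: fits
  row 3: fits
  row 4: fits
  row 5: fits
  row 6: blocked -> lock at row 5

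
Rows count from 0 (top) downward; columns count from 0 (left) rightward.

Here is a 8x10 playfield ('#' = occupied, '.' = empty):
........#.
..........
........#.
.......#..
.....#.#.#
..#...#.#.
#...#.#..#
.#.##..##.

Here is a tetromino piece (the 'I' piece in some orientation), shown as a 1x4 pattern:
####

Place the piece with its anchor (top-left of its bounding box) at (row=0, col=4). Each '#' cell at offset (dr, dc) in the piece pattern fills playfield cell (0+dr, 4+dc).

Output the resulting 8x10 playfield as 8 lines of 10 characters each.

Fill (0+0,4+0) = (0,4)
Fill (0+0,4+1) = (0,5)
Fill (0+0,4+2) = (0,6)
Fill (0+0,4+3) = (0,7)

Answer: ....#####.
..........
........#.
.......#..
.....#.#.#
..#...#.#.
#...#.#..#
.#.##..##.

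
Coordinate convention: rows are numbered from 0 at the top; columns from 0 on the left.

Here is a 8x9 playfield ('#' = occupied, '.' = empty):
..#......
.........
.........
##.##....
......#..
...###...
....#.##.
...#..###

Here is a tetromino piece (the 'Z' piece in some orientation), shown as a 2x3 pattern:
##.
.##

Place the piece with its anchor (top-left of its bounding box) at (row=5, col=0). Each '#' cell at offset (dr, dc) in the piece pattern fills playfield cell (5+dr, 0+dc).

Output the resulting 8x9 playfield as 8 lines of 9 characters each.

Fill (5+0,0+0) = (5,0)
Fill (5+0,0+1) = (5,1)
Fill (5+1,0+1) = (6,1)
Fill (5+1,0+2) = (6,2)

Answer: ..#......
.........
.........
##.##....
......#..
##.###...
.##.#.##.
...#..###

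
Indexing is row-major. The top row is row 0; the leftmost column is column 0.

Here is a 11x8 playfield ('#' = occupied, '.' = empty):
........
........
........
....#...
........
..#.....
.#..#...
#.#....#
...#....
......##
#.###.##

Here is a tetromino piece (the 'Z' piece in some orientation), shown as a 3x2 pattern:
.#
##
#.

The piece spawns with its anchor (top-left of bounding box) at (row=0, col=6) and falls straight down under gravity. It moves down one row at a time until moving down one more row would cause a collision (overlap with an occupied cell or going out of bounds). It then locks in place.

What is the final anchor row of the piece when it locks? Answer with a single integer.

Spawn at (row=0, col=6). Try each row:
  row 0: fits
  row 1: fits
  row 2: fits
  row 3: fits
  row 4: fits
  row 5: fits
  row 6: blocked -> lock at row 5

Answer: 5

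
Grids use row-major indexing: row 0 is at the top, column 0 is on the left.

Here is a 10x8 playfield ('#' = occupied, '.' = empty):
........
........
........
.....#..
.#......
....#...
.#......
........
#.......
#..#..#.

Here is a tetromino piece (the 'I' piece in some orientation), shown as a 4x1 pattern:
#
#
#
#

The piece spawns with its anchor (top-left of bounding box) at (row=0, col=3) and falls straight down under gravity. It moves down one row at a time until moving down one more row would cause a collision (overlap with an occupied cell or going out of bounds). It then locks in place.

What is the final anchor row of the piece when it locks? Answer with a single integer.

Answer: 5

Derivation:
Spawn at (row=0, col=3). Try each row:
  row 0: fits
  row 1: fits
  row 2: fits
  row 3: fits
  row 4: fits
  row 5: fits
  row 6: blocked -> lock at row 5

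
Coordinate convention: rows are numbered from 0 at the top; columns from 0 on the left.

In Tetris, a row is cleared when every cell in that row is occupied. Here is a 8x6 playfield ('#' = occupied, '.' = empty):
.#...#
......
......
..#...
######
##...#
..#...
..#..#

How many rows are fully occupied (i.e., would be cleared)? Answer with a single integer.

Answer: 1

Derivation:
Check each row:
  row 0: 4 empty cells -> not full
  row 1: 6 empty cells -> not full
  row 2: 6 empty cells -> not full
  row 3: 5 empty cells -> not full
  row 4: 0 empty cells -> FULL (clear)
  row 5: 3 empty cells -> not full
  row 6: 5 empty cells -> not full
  row 7: 4 empty cells -> not full
Total rows cleared: 1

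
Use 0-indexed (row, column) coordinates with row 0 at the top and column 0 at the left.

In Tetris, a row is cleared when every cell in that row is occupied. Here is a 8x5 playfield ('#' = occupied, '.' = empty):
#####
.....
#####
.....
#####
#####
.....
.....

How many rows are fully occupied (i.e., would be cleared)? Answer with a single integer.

Check each row:
  row 0: 0 empty cells -> FULL (clear)
  row 1: 5 empty cells -> not full
  row 2: 0 empty cells -> FULL (clear)
  row 3: 5 empty cells -> not full
  row 4: 0 empty cells -> FULL (clear)
  row 5: 0 empty cells -> FULL (clear)
  row 6: 5 empty cells -> not full
  row 7: 5 empty cells -> not full
Total rows cleared: 4

Answer: 4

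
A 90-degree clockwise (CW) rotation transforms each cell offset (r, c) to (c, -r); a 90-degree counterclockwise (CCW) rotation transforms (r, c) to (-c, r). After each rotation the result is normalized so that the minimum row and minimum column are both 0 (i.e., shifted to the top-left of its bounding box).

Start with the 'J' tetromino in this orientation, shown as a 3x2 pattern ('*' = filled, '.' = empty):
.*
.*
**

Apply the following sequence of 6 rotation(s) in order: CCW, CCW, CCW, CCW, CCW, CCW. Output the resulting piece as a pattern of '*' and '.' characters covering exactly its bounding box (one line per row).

Start:
.*
.*
**
After rotation 1 (CCW):
***
..*
After rotation 2 (CCW):
**
*.
*.
After rotation 3 (CCW):
*..
***
After rotation 4 (CCW):
.*
.*
**
After rotation 5 (CCW):
***
..*
After rotation 6 (CCW):
**
*.
*.

Answer: **
*.
*.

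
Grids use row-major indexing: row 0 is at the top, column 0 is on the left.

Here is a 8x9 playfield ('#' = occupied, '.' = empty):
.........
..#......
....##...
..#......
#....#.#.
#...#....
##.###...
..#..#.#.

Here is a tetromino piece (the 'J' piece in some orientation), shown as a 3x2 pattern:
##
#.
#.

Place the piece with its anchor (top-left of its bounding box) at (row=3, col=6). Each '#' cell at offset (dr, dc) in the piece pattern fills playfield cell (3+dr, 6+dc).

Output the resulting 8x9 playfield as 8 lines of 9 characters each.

Fill (3+0,6+0) = (3,6)
Fill (3+0,6+1) = (3,7)
Fill (3+1,6+0) = (4,6)
Fill (3+2,6+0) = (5,6)

Answer: .........
..#......
....##...
..#...##.
#....###.
#...#.#..
##.###...
..#..#.#.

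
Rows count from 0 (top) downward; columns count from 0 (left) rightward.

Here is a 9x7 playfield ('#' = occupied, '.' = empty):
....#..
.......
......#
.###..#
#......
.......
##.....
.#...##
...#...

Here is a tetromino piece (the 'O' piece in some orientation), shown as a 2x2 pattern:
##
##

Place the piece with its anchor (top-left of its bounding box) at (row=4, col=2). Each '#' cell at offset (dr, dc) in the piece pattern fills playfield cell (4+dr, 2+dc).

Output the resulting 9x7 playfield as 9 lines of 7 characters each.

Fill (4+0,2+0) = (4,2)
Fill (4+0,2+1) = (4,3)
Fill (4+1,2+0) = (5,2)
Fill (4+1,2+1) = (5,3)

Answer: ....#..
.......
......#
.###..#
#.##...
..##...
##.....
.#...##
...#...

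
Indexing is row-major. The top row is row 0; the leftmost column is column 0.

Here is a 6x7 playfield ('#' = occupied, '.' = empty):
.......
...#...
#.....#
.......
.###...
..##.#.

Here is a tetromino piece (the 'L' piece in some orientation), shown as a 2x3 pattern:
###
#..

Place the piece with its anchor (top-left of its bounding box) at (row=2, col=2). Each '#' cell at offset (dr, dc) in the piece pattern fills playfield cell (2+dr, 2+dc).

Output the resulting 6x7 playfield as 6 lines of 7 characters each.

Fill (2+0,2+0) = (2,2)
Fill (2+0,2+1) = (2,3)
Fill (2+0,2+2) = (2,4)
Fill (2+1,2+0) = (3,2)

Answer: .......
...#...
#.###.#
..#....
.###...
..##.#.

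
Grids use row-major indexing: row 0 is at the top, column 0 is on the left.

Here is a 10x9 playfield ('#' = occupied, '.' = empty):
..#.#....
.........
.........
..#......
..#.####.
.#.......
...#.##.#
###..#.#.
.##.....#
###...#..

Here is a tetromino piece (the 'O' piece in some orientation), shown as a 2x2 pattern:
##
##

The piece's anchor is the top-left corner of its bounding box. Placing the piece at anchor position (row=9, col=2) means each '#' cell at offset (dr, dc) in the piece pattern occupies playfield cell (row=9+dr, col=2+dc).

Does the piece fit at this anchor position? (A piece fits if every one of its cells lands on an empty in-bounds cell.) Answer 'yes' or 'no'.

Answer: no

Derivation:
Check each piece cell at anchor (9, 2):
  offset (0,0) -> (9,2): occupied ('#') -> FAIL
  offset (0,1) -> (9,3): empty -> OK
  offset (1,0) -> (10,2): out of bounds -> FAIL
  offset (1,1) -> (10,3): out of bounds -> FAIL
All cells valid: no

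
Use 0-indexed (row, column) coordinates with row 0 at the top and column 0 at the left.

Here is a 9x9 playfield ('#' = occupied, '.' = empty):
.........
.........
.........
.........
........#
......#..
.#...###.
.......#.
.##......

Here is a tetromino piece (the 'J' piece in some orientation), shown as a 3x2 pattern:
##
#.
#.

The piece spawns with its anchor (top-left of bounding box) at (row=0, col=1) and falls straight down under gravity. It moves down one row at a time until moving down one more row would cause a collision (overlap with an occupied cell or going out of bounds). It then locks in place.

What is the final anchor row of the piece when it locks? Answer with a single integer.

Answer: 3

Derivation:
Spawn at (row=0, col=1). Try each row:
  row 0: fits
  row 1: fits
  row 2: fits
  row 3: fits
  row 4: blocked -> lock at row 3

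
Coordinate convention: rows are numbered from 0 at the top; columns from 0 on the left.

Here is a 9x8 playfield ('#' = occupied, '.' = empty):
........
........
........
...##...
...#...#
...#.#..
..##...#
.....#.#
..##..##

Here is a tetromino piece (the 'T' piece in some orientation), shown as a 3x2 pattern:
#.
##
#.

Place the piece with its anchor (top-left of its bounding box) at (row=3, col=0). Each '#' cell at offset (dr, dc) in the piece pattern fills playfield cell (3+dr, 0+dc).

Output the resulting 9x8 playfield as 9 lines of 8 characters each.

Fill (3+0,0+0) = (3,0)
Fill (3+1,0+0) = (4,0)
Fill (3+1,0+1) = (4,1)
Fill (3+2,0+0) = (5,0)

Answer: ........
........
........
#..##...
##.#...#
#..#.#..
..##...#
.....#.#
..##..##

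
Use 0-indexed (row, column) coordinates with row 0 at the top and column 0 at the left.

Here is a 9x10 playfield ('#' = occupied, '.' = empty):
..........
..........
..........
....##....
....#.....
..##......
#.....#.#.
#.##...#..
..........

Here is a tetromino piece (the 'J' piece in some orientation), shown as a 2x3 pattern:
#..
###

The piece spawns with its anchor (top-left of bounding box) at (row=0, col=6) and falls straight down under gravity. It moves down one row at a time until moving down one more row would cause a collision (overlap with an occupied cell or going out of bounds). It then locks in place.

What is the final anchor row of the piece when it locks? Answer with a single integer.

Answer: 4

Derivation:
Spawn at (row=0, col=6). Try each row:
  row 0: fits
  row 1: fits
  row 2: fits
  row 3: fits
  row 4: fits
  row 5: blocked -> lock at row 4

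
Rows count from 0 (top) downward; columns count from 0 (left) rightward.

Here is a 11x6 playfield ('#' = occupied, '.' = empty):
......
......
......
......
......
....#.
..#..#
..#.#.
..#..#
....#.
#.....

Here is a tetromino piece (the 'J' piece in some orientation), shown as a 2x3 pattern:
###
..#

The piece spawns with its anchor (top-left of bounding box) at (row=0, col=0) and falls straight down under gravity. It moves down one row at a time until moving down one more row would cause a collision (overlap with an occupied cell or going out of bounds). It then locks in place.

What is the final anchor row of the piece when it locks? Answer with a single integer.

Answer: 4

Derivation:
Spawn at (row=0, col=0). Try each row:
  row 0: fits
  row 1: fits
  row 2: fits
  row 3: fits
  row 4: fits
  row 5: blocked -> lock at row 4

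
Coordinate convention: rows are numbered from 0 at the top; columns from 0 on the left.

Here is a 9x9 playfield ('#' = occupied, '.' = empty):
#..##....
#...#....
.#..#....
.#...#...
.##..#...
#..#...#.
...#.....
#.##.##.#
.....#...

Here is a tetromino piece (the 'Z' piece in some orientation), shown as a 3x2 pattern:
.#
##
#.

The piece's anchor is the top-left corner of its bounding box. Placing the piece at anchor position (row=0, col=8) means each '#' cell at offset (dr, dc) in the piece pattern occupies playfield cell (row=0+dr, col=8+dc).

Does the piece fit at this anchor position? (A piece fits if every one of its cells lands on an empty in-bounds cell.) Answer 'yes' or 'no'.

Check each piece cell at anchor (0, 8):
  offset (0,1) -> (0,9): out of bounds -> FAIL
  offset (1,0) -> (1,8): empty -> OK
  offset (1,1) -> (1,9): out of bounds -> FAIL
  offset (2,0) -> (2,8): empty -> OK
All cells valid: no

Answer: no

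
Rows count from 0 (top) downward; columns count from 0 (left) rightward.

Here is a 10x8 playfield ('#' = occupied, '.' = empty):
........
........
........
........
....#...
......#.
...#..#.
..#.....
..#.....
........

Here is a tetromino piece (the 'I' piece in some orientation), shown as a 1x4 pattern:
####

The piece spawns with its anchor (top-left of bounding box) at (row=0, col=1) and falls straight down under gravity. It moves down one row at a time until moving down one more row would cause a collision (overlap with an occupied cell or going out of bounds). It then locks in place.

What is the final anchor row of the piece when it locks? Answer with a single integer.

Answer: 3

Derivation:
Spawn at (row=0, col=1). Try each row:
  row 0: fits
  row 1: fits
  row 2: fits
  row 3: fits
  row 4: blocked -> lock at row 3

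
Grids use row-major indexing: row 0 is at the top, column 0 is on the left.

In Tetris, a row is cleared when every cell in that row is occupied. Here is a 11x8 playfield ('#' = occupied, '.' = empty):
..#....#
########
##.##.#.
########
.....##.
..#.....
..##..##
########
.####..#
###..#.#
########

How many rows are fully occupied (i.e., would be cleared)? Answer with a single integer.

Check each row:
  row 0: 6 empty cells -> not full
  row 1: 0 empty cells -> FULL (clear)
  row 2: 3 empty cells -> not full
  row 3: 0 empty cells -> FULL (clear)
  row 4: 6 empty cells -> not full
  row 5: 7 empty cells -> not full
  row 6: 4 empty cells -> not full
  row 7: 0 empty cells -> FULL (clear)
  row 8: 3 empty cells -> not full
  row 9: 3 empty cells -> not full
  row 10: 0 empty cells -> FULL (clear)
Total rows cleared: 4

Answer: 4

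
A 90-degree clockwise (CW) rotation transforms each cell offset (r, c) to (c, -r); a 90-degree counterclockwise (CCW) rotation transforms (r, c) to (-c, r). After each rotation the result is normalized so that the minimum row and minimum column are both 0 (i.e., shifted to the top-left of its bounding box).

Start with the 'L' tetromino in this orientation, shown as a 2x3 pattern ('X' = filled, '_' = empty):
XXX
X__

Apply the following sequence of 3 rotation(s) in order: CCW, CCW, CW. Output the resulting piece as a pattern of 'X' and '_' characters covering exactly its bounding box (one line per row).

Start:
XXX
X__
After rotation 1 (CCW):
X_
X_
XX
After rotation 2 (CCW):
__X
XXX
After rotation 3 (CW):
X_
X_
XX

Answer: X_
X_
XX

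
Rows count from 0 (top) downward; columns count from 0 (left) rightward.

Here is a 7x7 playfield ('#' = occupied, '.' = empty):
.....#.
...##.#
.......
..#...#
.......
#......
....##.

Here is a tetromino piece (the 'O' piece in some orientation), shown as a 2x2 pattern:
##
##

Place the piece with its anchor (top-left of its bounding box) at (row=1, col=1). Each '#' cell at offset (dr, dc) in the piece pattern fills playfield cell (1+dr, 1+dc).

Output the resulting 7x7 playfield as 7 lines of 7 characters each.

Answer: .....#.
.####.#
.##....
..#...#
.......
#......
....##.

Derivation:
Fill (1+0,1+0) = (1,1)
Fill (1+0,1+1) = (1,2)
Fill (1+1,1+0) = (2,1)
Fill (1+1,1+1) = (2,2)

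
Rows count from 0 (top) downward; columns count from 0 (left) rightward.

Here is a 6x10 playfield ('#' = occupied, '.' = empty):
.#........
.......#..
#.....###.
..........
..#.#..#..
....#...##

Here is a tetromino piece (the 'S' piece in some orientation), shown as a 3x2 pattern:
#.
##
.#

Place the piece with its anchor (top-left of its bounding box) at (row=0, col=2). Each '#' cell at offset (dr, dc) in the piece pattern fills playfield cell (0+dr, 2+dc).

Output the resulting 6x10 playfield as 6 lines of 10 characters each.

Fill (0+0,2+0) = (0,2)
Fill (0+1,2+0) = (1,2)
Fill (0+1,2+1) = (1,3)
Fill (0+2,2+1) = (2,3)

Answer: .##.......
..##...#..
#..#..###.
..........
..#.#..#..
....#...##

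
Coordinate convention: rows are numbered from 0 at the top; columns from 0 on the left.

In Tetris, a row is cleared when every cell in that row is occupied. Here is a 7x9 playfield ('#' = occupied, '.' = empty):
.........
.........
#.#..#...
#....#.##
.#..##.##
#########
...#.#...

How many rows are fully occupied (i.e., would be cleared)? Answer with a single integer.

Answer: 1

Derivation:
Check each row:
  row 0: 9 empty cells -> not full
  row 1: 9 empty cells -> not full
  row 2: 6 empty cells -> not full
  row 3: 5 empty cells -> not full
  row 4: 4 empty cells -> not full
  row 5: 0 empty cells -> FULL (clear)
  row 6: 7 empty cells -> not full
Total rows cleared: 1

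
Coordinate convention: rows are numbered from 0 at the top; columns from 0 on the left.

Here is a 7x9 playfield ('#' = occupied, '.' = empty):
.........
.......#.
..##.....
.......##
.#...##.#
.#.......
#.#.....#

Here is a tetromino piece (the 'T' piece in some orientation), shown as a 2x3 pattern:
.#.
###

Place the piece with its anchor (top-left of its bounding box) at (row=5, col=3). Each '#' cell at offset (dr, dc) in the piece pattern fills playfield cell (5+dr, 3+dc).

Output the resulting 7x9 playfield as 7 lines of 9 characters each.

Answer: .........
.......#.
..##.....
.......##
.#...##.#
.#..#....
#.####..#

Derivation:
Fill (5+0,3+1) = (5,4)
Fill (5+1,3+0) = (6,3)
Fill (5+1,3+1) = (6,4)
Fill (5+1,3+2) = (6,5)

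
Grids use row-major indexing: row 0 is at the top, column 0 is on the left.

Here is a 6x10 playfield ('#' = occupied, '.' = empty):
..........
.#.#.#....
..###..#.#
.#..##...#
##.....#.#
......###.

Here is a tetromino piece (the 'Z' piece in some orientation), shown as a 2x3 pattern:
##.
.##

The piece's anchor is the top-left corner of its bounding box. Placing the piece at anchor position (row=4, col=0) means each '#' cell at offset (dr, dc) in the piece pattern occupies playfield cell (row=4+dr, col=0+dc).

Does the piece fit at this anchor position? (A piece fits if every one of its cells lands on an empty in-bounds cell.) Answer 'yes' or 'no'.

Check each piece cell at anchor (4, 0):
  offset (0,0) -> (4,0): occupied ('#') -> FAIL
  offset (0,1) -> (4,1): occupied ('#') -> FAIL
  offset (1,1) -> (5,1): empty -> OK
  offset (1,2) -> (5,2): empty -> OK
All cells valid: no

Answer: no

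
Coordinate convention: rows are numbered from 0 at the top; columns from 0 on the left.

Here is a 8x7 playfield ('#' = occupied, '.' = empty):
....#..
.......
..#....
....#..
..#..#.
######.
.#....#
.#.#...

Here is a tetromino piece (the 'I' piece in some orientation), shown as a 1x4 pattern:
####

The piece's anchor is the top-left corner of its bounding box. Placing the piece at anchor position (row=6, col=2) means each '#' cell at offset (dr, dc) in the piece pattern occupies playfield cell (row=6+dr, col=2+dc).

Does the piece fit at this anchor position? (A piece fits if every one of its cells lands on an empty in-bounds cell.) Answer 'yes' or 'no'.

Check each piece cell at anchor (6, 2):
  offset (0,0) -> (6,2): empty -> OK
  offset (0,1) -> (6,3): empty -> OK
  offset (0,2) -> (6,4): empty -> OK
  offset (0,3) -> (6,5): empty -> OK
All cells valid: yes

Answer: yes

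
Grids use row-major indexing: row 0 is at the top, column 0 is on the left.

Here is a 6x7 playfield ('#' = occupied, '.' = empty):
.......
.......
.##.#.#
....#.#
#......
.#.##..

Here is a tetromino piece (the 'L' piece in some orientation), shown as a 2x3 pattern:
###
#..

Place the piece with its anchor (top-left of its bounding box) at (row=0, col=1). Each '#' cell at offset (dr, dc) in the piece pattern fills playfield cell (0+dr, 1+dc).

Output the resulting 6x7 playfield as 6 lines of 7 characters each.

Answer: .###...
.#.....
.##.#.#
....#.#
#......
.#.##..

Derivation:
Fill (0+0,1+0) = (0,1)
Fill (0+0,1+1) = (0,2)
Fill (0+0,1+2) = (0,3)
Fill (0+1,1+0) = (1,1)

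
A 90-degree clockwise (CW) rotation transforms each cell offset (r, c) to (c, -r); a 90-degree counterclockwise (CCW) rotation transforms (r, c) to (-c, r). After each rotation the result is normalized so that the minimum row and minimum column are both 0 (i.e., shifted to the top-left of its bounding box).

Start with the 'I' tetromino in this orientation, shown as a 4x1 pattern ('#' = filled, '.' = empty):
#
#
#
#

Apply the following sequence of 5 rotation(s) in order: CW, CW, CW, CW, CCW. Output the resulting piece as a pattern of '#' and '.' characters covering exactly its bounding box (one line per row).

Answer: ####

Derivation:
Start:
#
#
#
#
After rotation 1 (CW):
####
After rotation 2 (CW):
#
#
#
#
After rotation 3 (CW):
####
After rotation 4 (CW):
#
#
#
#
After rotation 5 (CCW):
####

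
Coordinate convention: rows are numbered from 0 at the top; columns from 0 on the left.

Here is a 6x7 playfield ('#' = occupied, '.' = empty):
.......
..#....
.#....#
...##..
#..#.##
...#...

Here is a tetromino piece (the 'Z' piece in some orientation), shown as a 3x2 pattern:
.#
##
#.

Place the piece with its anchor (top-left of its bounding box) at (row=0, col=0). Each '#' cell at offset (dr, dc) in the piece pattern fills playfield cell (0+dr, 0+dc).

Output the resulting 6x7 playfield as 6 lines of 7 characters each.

Fill (0+0,0+1) = (0,1)
Fill (0+1,0+0) = (1,0)
Fill (0+1,0+1) = (1,1)
Fill (0+2,0+0) = (2,0)

Answer: .#.....
###....
##....#
...##..
#..#.##
...#...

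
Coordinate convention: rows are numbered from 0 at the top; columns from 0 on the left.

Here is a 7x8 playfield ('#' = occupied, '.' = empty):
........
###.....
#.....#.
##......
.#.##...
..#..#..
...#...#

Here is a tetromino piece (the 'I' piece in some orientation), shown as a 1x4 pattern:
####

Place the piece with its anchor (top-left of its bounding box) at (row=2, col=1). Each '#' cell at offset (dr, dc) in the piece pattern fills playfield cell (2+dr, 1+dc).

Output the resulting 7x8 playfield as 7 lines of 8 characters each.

Fill (2+0,1+0) = (2,1)
Fill (2+0,1+1) = (2,2)
Fill (2+0,1+2) = (2,3)
Fill (2+0,1+3) = (2,4)

Answer: ........
###.....
#####.#.
##......
.#.##...
..#..#..
...#...#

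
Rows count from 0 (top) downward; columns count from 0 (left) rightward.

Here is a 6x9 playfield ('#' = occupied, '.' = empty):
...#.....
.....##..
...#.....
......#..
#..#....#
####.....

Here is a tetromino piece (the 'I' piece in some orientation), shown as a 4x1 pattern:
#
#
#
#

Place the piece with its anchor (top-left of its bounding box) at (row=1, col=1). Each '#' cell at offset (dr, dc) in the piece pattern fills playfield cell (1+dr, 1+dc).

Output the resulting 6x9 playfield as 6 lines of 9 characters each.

Fill (1+0,1+0) = (1,1)
Fill (1+1,1+0) = (2,1)
Fill (1+2,1+0) = (3,1)
Fill (1+3,1+0) = (4,1)

Answer: ...#.....
.#...##..
.#.#.....
.#....#..
##.#....#
####.....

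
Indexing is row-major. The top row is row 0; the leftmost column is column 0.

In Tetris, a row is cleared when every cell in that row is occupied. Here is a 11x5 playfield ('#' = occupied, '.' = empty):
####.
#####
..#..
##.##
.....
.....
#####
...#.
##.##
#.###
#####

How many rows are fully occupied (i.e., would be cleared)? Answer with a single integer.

Check each row:
  row 0: 1 empty cell -> not full
  row 1: 0 empty cells -> FULL (clear)
  row 2: 4 empty cells -> not full
  row 3: 1 empty cell -> not full
  row 4: 5 empty cells -> not full
  row 5: 5 empty cells -> not full
  row 6: 0 empty cells -> FULL (clear)
  row 7: 4 empty cells -> not full
  row 8: 1 empty cell -> not full
  row 9: 1 empty cell -> not full
  row 10: 0 empty cells -> FULL (clear)
Total rows cleared: 3

Answer: 3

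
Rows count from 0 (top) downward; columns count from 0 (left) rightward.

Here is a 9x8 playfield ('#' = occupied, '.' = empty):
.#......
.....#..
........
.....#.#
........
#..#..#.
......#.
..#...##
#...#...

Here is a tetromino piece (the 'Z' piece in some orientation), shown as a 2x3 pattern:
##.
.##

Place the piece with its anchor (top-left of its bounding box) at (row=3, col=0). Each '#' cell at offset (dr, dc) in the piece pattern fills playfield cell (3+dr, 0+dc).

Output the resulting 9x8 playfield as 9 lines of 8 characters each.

Fill (3+0,0+0) = (3,0)
Fill (3+0,0+1) = (3,1)
Fill (3+1,0+1) = (4,1)
Fill (3+1,0+2) = (4,2)

Answer: .#......
.....#..
........
##...#.#
.##.....
#..#..#.
......#.
..#...##
#...#...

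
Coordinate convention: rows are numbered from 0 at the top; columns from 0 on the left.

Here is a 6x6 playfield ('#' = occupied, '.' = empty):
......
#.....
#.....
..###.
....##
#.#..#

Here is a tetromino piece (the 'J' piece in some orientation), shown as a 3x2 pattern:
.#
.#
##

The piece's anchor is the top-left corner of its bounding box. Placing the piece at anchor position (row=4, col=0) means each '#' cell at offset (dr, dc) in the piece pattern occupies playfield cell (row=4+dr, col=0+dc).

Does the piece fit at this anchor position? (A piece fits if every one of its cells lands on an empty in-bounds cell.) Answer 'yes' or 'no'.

Answer: no

Derivation:
Check each piece cell at anchor (4, 0):
  offset (0,1) -> (4,1): empty -> OK
  offset (1,1) -> (5,1): empty -> OK
  offset (2,0) -> (6,0): out of bounds -> FAIL
  offset (2,1) -> (6,1): out of bounds -> FAIL
All cells valid: no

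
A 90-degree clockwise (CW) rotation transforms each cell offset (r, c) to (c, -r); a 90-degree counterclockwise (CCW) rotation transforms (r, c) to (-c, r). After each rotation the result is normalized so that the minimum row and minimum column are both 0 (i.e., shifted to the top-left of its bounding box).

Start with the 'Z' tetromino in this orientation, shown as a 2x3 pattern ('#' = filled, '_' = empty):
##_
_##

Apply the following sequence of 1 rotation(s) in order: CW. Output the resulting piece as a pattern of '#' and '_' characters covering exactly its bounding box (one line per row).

Answer: _#
##
#_

Derivation:
Start:
##_
_##
After rotation 1 (CW):
_#
##
#_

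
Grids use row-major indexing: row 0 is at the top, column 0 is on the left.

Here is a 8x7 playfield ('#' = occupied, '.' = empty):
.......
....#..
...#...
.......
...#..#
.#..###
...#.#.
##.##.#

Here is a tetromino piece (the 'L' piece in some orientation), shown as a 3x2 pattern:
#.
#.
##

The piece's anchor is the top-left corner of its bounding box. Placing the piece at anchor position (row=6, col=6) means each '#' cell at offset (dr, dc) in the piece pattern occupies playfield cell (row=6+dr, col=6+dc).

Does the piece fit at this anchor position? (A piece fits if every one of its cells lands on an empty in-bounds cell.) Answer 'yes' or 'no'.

Answer: no

Derivation:
Check each piece cell at anchor (6, 6):
  offset (0,0) -> (6,6): empty -> OK
  offset (1,0) -> (7,6): occupied ('#') -> FAIL
  offset (2,0) -> (8,6): out of bounds -> FAIL
  offset (2,1) -> (8,7): out of bounds -> FAIL
All cells valid: no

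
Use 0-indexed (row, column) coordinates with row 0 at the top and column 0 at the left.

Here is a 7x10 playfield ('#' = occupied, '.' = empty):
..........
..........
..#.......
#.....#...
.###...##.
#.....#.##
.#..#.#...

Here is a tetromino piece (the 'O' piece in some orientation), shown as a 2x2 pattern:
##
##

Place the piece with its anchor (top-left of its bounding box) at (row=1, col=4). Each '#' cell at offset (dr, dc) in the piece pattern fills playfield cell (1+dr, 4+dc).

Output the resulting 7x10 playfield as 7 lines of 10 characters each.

Fill (1+0,4+0) = (1,4)
Fill (1+0,4+1) = (1,5)
Fill (1+1,4+0) = (2,4)
Fill (1+1,4+1) = (2,5)

Answer: ..........
....##....
..#.##....
#.....#...
.###...##.
#.....#.##
.#..#.#...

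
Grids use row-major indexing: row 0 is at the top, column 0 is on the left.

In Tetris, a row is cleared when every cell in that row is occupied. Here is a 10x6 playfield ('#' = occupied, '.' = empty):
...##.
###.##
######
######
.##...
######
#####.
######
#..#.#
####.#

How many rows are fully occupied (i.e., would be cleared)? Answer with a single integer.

Check each row:
  row 0: 4 empty cells -> not full
  row 1: 1 empty cell -> not full
  row 2: 0 empty cells -> FULL (clear)
  row 3: 0 empty cells -> FULL (clear)
  row 4: 4 empty cells -> not full
  row 5: 0 empty cells -> FULL (clear)
  row 6: 1 empty cell -> not full
  row 7: 0 empty cells -> FULL (clear)
  row 8: 3 empty cells -> not full
  row 9: 1 empty cell -> not full
Total rows cleared: 4

Answer: 4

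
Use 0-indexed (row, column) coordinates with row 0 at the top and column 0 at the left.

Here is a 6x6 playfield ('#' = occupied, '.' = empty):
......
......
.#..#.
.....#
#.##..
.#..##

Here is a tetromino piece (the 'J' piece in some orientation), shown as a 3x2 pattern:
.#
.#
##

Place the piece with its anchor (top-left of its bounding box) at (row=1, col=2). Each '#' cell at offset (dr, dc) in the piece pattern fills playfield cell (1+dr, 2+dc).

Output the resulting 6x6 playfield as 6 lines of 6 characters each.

Fill (1+0,2+1) = (1,3)
Fill (1+1,2+1) = (2,3)
Fill (1+2,2+0) = (3,2)
Fill (1+2,2+1) = (3,3)

Answer: ......
...#..
.#.##.
..##.#
#.##..
.#..##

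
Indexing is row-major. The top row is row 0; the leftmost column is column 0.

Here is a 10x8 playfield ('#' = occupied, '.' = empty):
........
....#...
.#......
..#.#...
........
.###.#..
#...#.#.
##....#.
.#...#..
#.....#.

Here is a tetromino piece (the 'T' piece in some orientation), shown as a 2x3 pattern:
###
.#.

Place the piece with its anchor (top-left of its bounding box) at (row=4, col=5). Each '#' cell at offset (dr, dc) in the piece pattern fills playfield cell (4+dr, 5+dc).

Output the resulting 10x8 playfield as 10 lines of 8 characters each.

Answer: ........
....#...
.#......
..#.#...
.....###
.###.##.
#...#.#.
##....#.
.#...#..
#.....#.

Derivation:
Fill (4+0,5+0) = (4,5)
Fill (4+0,5+1) = (4,6)
Fill (4+0,5+2) = (4,7)
Fill (4+1,5+1) = (5,6)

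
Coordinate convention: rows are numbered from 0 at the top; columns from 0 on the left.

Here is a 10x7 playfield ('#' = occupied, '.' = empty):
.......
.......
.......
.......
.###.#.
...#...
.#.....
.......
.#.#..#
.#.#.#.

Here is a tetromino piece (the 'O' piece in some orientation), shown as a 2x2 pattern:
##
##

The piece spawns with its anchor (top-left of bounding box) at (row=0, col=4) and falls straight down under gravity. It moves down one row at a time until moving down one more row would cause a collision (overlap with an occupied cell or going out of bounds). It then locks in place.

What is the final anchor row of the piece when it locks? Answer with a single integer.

Answer: 2

Derivation:
Spawn at (row=0, col=4). Try each row:
  row 0: fits
  row 1: fits
  row 2: fits
  row 3: blocked -> lock at row 2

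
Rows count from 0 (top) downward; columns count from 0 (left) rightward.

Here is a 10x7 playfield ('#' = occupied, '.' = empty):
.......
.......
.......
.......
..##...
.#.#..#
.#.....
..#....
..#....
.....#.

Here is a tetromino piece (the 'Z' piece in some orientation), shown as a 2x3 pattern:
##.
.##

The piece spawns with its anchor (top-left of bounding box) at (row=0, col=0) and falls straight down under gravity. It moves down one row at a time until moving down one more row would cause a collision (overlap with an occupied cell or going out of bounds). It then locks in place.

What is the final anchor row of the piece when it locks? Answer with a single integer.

Answer: 2

Derivation:
Spawn at (row=0, col=0). Try each row:
  row 0: fits
  row 1: fits
  row 2: fits
  row 3: blocked -> lock at row 2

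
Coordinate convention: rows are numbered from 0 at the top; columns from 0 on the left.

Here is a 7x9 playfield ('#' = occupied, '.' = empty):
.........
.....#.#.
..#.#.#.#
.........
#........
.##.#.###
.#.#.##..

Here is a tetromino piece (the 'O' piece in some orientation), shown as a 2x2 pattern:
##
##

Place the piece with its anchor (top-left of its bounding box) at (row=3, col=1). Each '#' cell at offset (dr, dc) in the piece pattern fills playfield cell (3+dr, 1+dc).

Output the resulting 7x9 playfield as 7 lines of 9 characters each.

Answer: .........
.....#.#.
..#.#.#.#
.##......
###......
.##.#.###
.#.#.##..

Derivation:
Fill (3+0,1+0) = (3,1)
Fill (3+0,1+1) = (3,2)
Fill (3+1,1+0) = (4,1)
Fill (3+1,1+1) = (4,2)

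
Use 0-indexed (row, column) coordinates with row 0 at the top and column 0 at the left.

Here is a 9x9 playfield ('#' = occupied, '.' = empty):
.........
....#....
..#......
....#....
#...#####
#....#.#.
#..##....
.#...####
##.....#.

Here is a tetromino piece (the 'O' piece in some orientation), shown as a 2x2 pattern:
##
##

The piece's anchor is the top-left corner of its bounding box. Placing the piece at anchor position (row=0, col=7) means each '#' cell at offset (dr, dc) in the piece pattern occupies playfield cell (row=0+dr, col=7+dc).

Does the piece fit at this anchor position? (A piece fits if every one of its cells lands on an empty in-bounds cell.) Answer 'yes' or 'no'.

Answer: yes

Derivation:
Check each piece cell at anchor (0, 7):
  offset (0,0) -> (0,7): empty -> OK
  offset (0,1) -> (0,8): empty -> OK
  offset (1,0) -> (1,7): empty -> OK
  offset (1,1) -> (1,8): empty -> OK
All cells valid: yes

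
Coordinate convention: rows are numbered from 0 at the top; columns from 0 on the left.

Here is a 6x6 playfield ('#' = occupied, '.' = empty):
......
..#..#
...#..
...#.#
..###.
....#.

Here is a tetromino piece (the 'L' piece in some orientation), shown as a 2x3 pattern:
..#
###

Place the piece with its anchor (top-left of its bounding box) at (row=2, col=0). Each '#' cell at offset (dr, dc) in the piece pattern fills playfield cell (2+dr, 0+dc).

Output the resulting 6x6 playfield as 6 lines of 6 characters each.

Answer: ......
..#..#
..##..
####.#
..###.
....#.

Derivation:
Fill (2+0,0+2) = (2,2)
Fill (2+1,0+0) = (3,0)
Fill (2+1,0+1) = (3,1)
Fill (2+1,0+2) = (3,2)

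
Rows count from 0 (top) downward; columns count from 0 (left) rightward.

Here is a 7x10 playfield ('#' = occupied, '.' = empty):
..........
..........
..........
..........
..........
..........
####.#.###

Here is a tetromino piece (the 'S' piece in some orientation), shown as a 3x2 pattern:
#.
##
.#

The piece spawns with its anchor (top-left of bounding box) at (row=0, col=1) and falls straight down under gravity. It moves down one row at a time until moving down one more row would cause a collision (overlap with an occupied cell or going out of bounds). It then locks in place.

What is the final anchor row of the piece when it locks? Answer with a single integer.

Spawn at (row=0, col=1). Try each row:
  row 0: fits
  row 1: fits
  row 2: fits
  row 3: fits
  row 4: blocked -> lock at row 3

Answer: 3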